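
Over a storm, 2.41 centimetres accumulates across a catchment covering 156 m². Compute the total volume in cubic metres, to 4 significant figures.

Depth: 2.41 cm × 10 = 24.1 mm.
1 mm over 1 m² is 1 L, so volume = 24.1 × 156 = 3759.6 L = 3.760 m³.

3.760 cubic metres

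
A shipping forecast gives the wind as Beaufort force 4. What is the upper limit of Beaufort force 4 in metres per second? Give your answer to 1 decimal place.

7.9 m/s

Beaufort 4 (moderate breeze) spans 5.5–7.9 m/s.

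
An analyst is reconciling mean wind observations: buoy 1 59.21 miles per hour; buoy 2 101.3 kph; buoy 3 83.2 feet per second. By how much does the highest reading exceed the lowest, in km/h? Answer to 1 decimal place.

buoy 1: 59.21 mph = 95.289 km/h.
buoy 3: 83.2 ft/s = 91.294 km/h.
Spread: 101.300 − 91.294 = 10.0 km/h.

10.0 km/h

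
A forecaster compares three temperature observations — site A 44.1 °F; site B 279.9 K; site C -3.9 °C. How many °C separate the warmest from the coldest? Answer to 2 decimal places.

site A: 44.1 °F = 6.722 °C.
site B: 279.9 K = 6.750 °C.
Spread: 6.750 − (-3.900) = 10.650 °C.

10.65 °C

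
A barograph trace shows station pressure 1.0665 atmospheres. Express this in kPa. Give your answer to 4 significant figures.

1 atm = 101.325 kPa, so 1.0665 × 101.325 = 108.1 kPa.

108.1 kPa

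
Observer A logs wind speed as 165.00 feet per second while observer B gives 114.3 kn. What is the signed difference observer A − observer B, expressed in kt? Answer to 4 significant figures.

observer A: 165.00 ft/s = 97.7598 kt.
Difference: 97.7598 − 114.3000 = -16.54 kt.

-16.54 kt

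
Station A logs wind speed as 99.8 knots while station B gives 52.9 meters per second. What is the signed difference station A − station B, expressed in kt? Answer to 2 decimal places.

station B: 52.9 m/s = 102.8294 kt.
Difference: 99.8000 − 102.8294 = -3.03 kt.

-3.03 kt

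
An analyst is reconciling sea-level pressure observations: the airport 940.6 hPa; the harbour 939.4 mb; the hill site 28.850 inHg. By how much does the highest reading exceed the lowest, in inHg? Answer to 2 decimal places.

1.11 inHg

the airport: 940.6 hPa = 27.7759 inHg.
the harbour: 939.4 mb = 27.7405 inHg.
Spread: 28.8500 − 27.7405 = 1.11 inHg.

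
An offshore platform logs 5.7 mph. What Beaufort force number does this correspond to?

Beaufort force 2

5.7 mph = 2.5 m/s, which is Beaufort 2 (light breeze, 1.6–3.3 m/s).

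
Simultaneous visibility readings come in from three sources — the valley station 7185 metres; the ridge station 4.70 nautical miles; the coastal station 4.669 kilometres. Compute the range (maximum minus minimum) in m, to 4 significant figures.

4035 m

the ridge station: 4.70 nmi = 8704.40 m.
the coastal station: 4.669 km = 4669.00 m.
Spread: 8704.40 − 4669.00 = 4035 m.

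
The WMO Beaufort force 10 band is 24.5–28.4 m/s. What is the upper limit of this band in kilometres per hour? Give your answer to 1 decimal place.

24.5–28.4 m/s × 3.6 = 88.2–102.2 km/h.

102.2 km/h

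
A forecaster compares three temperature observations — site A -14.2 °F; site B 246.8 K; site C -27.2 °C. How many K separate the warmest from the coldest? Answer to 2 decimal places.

1.53 K

site A: -14.2 °F = -25.667 °C.
site B: 246.8 K = -26.350 °C.
Spread: (-25.667) − (-27.200) = 1.533 °C.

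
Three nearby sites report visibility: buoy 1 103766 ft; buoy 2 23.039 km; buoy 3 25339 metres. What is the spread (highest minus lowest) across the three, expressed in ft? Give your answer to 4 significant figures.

28180 ft

buoy 2: 23.039 km = 75587.27 ft.
buoy 3: 25339 m = 83133.20 ft.
Spread: 103766.00 − 75587.27 = 28180 ft.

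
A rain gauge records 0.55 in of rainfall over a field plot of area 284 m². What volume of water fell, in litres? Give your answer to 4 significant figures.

3967 litres

Depth: 0.55 in × 25.4 = 13.97 mm.
1 mm over 1 m² is 1 L, so volume = 13.97 × 284 = 3967.48 L ≈ 3967 L.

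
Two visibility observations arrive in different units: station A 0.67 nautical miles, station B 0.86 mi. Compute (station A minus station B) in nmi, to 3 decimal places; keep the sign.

-0.077 nmi

station B: 0.86 SM = 0.74732 nmi.
Difference: 0.67000 − 0.74732 = -0.077 nmi.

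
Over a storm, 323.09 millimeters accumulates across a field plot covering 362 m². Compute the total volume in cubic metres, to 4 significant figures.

117.0 cubic metres

1 mm over 1 m² is 1 L, so volume = 323.09 × 362 = 116958.58 L = 117.0 m³.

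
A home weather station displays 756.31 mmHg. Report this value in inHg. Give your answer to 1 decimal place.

1 mmHg = 0.0393701 inHg, so 756.31 × 0.0393701 = 29.8 inHg.

29.8 inHg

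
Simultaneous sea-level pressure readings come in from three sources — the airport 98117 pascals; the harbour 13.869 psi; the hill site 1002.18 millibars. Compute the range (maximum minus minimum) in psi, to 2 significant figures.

the airport: 98117 Pa = 14.2307 psi.
the hill site: 1002.18 mb = 14.5354 psi.
Spread: 14.5354 − 13.8690 = 0.67 psi.

0.67 psi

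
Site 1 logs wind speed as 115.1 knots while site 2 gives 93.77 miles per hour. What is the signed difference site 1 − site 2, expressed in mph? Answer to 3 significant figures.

site 1: 115.1 kt = 132.455 mph.
Difference: 132.455 − 93.770 = 38.7 mph.

38.7 mph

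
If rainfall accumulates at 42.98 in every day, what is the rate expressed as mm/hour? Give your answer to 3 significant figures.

45.5 mm/hour

42.98 in/day × 25.4 mm/in × 0.0416667 day/hour = 45.5 mm/hour.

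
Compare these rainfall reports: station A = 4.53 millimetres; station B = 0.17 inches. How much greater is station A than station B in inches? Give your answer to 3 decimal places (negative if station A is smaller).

0.008 in

station A: 4.53 mm = 0.17835 in.
Difference: 0.17835 − 0.17000 = 0.008 in.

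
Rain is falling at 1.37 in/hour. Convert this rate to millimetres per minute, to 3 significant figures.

0.580 mm/minute

1.37 in/hour × 25.4 mm/in × 0.0166667 hour/minute = 0.580 mm/minute.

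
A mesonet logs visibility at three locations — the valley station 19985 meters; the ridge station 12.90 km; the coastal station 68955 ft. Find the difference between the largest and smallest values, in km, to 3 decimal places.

the valley station: 19985 m = 19.98500 km.
the coastal station: 68955 ft = 21.01748 km.
Spread: 21.01748 − 12.90000 = 8.117 km.

8.117 km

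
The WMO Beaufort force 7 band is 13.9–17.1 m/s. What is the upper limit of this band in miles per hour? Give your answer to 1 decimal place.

38.3 mph

13.9–17.1 m/s × 2.237 = 31.1–38.3 mph.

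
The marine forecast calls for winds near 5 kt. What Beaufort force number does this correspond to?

5 kt lies in the Beaufort 2 band (light breeze, 4–6 kt).

Beaufort force 2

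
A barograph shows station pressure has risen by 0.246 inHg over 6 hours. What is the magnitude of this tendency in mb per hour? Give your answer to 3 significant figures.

0.246 inHg / 6 h × 33.8639 mb/inHg = 1.39 mb/h.

1.39 mb per hour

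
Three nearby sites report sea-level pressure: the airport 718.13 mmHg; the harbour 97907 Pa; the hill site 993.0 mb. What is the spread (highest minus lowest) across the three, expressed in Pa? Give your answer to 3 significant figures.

the airport: 718.13 mmHg = 95742.81 Pa.
the hill site: 993.0 mb = 99300.00 Pa.
Spread: 99300.00 − 95742.81 = 3560 Pa.

3560 Pa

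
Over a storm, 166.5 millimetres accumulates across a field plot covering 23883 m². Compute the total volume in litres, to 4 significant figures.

3977000 litres

1 mm over 1 m² is 1 L, so volume = 166.5 × 23883 = 3976519.5 L ≈ 3977000 L.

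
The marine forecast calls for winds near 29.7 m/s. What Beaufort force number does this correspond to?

Beaufort force 11

29.7 m/s lies in the Beaufort 11 band (violent storm, 28.5–32.6 m/s).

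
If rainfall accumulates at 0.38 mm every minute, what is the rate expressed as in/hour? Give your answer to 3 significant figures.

0.38 mm/minute × 0.0393701 in/mm × 60 minute/hour = 0.898 in/hour.

0.898 in/hour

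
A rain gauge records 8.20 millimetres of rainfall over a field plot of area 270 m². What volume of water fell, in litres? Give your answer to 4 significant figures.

1 mm over 1 m² is 1 L, so volume = 8.2 × 270 = 2214 L.

2214 litres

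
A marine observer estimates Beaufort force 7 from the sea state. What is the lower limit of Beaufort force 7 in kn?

Beaufort 7 (near gale) spans 28–33 knots.

28 kt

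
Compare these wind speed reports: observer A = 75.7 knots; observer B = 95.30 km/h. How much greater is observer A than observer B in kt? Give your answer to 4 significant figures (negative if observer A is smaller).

24.24 kt

observer B: 95.30 km/h = 51.4579 kt.
Difference: 75.7000 − 51.4579 = 24.24 kt.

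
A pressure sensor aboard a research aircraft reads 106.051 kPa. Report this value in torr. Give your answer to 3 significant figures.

1 kPa = 7.50062 mmHg, so 106.051 × 7.50062 = 795 mmHg.

795 mmHg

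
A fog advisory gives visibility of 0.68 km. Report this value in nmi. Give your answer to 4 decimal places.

1 km = 0.539957 nmi, so 0.68 × 0.539957 = 0.3672 nmi.

0.3672 nmi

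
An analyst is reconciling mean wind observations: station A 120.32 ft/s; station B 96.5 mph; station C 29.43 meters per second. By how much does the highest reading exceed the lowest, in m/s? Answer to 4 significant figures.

station A: 120.32 ft/s = 36.6735 m/s.
station B: 96.5 mph = 43.1394 m/s.
Spread: 43.1394 − 29.4300 = 13.71 m/s.

13.71 m/s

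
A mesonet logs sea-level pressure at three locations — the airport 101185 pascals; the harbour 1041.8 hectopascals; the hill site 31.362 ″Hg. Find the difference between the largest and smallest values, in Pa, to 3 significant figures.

the harbour: 1041.8 hPa = 104180.00 Pa.
the hill site: 31.362 inHg = 106203.93 Pa.
Spread: 106203.93 − 101185.00 = 5020 Pa.

5020 Pa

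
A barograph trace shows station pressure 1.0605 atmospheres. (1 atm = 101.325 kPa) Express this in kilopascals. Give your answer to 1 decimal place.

1 atm = 101.325 kPa, so 1.0605 × 101.325 = 107.5 kPa.

107.5 kPa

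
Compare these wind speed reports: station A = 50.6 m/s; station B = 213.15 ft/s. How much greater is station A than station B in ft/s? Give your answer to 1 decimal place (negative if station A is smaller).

-47.1 ft/s

station A: 50.6 m/s = 166.010 ft/s.
Difference: 166.010 − 213.150 = -47.1 ft/s.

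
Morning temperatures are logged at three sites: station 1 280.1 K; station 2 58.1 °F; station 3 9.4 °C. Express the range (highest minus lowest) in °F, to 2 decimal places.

station 1: 280.1 K = 6.950 °C.
station 2: 58.1 °F = 14.500 °C.
Spread: 14.500 − 6.950 = 7.550 °C = 13.59 °F.

13.59 °F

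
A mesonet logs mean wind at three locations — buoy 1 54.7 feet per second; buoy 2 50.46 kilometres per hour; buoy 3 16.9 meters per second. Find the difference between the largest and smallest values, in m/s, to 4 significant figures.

2.883 m/s

buoy 1: 54.7 ft/s = 16.67256 m/s.
buoy 2: 50.46 km/h = 14.01667 m/s.
Spread: 16.90000 − 14.01667 = 2.883 m/s.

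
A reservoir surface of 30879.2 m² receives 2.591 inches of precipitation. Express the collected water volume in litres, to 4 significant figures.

2032000 litres

Depth: 2.591 in × 25.4 = 65.8114 mm.
1 mm over 1 m² is 1 L, so volume = 65.8114 × 30879.2 = 2032203.4 L ≈ 2032000 L.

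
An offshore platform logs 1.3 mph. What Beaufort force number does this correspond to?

Beaufort force 1

1.3 mph = 0.6 m/s, which is Beaufort 1 (light air, 0.3–1.5 m/s).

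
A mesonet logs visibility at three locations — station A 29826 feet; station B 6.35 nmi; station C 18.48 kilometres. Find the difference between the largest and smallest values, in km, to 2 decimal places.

station A: 29826 ft = 9.0910 km.
station B: 6.35 nmi = 11.7602 km.
Spread: 18.4800 − 9.0910 = 9.39 km.

9.39 km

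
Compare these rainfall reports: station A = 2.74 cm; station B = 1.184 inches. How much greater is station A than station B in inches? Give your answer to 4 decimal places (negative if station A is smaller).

station A: 2.74 cm = 1.078740 in.
Difference: 1.078740 − 1.184000 = -0.1053 in.

-0.1053 in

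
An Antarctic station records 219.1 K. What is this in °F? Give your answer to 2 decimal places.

-65.29 °F

First to °C: -54.05 °C.
Then to °F: -65.29 °F.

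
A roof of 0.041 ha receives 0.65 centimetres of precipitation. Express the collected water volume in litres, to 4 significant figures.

Depth: 0.65 cm × 10 = 6.5 mm.
Area: 0.041 ha = 410 m².
1 mm over 1 m² is 1 L, so volume = 6.5 × 410 = 2665 L.

2665 litres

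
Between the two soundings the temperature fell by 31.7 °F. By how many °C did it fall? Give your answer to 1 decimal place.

17.6 °C

For a temperature change the 32° offset cancels: Δ°C = 31.7 × 0.5556 = 17.6 °C.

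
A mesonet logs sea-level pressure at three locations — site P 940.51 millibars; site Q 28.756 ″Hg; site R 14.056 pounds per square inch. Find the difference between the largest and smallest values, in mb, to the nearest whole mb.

33 mb

site Q: 28.756 inHg = 973.79 mb.
site R: 14.056 psi = 969.13 mb.
Spread: 973.79 − 940.51 = 33 mb.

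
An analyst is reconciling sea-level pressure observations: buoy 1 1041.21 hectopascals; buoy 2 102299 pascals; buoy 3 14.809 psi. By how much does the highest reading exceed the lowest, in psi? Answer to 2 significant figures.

0.29 psi

buoy 1: 1041.21 hPa = 15.1015 psi.
buoy 2: 102299 Pa = 14.8372 psi.
Spread: 15.1015 − 14.8090 = 0.29 psi.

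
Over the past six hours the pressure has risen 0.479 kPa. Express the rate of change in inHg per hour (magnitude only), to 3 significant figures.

0.479 kPa / 6 h × 0.2953 inHg/kPa = 0.0236 inHg/h.

0.0236 inHg per hour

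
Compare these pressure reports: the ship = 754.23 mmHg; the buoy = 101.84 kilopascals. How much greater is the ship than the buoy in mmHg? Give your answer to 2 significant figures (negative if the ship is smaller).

the buoy: 101.84 kPa = 763.863 mmHg.
Difference: 754.230 − 763.863 = -9.6 mmHg.

-9.6 mmHg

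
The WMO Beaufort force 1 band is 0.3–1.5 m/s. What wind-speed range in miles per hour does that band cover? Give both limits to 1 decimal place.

0.7 to 3.4 mph

0.3–1.5 m/s × 2.237 = 0.7–3.4 mph.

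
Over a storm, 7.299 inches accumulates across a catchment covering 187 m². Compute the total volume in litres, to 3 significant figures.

34700 litres

Depth: 7.299 in × 25.4 = 185.3946 mm.
1 mm over 1 m² is 1 L, so volume = 185.3946 × 187 = 34668.79 L ≈ 34700 L.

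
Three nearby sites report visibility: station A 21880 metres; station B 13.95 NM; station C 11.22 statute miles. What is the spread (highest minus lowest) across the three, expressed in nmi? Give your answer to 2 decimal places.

4.20 nmi

station A: 21880 m = 11.8143 nmi.
station C: 11.22 SM = 9.7499 nmi.
Spread: 13.9500 − 9.7499 = 4.20 nmi.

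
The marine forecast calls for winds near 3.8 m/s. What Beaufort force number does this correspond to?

3.8 m/s lies in the Beaufort 3 band (gentle breeze, 3.4–5.4 m/s).

Beaufort force 3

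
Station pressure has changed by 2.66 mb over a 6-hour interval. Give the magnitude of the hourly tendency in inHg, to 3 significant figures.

0.0131 inHg per hour

2.66 mb / 6 h × 0.02953 inHg/mb = 0.0131 inHg/h.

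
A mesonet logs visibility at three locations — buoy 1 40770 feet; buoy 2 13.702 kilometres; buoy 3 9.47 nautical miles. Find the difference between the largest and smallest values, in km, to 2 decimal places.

buoy 1: 40770 ft = 12.4267 km.
buoy 3: 9.47 nmi = 17.5384 km.
Spread: 17.5384 − 12.4267 = 5.11 km.

5.11 km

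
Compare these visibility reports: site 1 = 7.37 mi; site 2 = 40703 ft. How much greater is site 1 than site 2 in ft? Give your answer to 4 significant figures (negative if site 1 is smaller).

site 1: 7.37 SM = 38913.60 ft.
Difference: 38913.60 − 40703.00 = -1789 ft.

-1789 ft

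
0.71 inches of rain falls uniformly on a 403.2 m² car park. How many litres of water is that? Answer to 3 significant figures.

Depth: 0.71 in × 25.4 = 18.034 mm.
1 mm over 1 m² is 1 L, so volume = 18.034 × 403.2 = 7271.3088 L ≈ 7270 L.

7270 litres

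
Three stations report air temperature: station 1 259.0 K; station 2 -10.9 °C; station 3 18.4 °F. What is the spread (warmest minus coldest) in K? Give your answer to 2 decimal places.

station 1: 259.0 K = -14.150 °C.
station 3: 18.4 °F = -7.556 °C.
Spread: (-7.556) − (-14.150) = 6.594 °C.

6.59 K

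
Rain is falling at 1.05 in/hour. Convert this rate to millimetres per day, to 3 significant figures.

1.05 in/hour × 25.4 mm/in × 24 hour/day = 640 mm/day.

640 mm/day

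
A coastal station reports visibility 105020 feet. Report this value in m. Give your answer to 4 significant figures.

1 ft = 0.3048 m, so 105020 × 0.3048 = 32010 m.

32010 m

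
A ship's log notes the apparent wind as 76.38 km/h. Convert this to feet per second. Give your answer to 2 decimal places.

69.61 ft/s

1 km/h = 0.911344 ft/s, so 76.38 × 0.911344 = 69.61 ft/s.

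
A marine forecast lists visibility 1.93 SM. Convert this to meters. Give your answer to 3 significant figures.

1 SM = 1609.34 m, so 1.93 × 1609.34 = 3110 m.

3110 m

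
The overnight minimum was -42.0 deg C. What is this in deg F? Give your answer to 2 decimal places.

-43.60 °F

°F = °C × 9/5 + 32 = -42.0 × 1.8 + 32 = -43.60 °F.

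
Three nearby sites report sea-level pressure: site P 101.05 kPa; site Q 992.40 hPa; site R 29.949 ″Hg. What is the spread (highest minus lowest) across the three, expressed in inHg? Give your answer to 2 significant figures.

site P: 101.05 kPa = 29.8400 inHg.
site Q: 992.40 hPa = 29.3056 inHg.
Spread: 29.9490 − 29.3056 = 0.64 inHg.

0.64 inHg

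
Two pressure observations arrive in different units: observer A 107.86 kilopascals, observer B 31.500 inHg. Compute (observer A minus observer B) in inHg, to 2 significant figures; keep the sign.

observer A: 107.86 kPa = 31.8510 inHg.
Difference: 31.8510 − 31.5000 = 0.35 inHg.

0.35 inHg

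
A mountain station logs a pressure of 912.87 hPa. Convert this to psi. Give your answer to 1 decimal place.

1 hPa = 0.0145038 psi, so 912.87 × 0.0145038 = 13.2 psi.

13.2 psi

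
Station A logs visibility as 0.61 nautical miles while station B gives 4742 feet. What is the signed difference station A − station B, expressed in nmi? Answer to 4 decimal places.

station B: 4742 ft = 0.780433 nmi.
Difference: 0.610000 − 0.780433 = -0.1704 nmi.

-0.1704 nmi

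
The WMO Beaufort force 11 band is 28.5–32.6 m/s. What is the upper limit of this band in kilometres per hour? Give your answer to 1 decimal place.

28.5–32.6 m/s × 3.6 = 102.6–117.4 km/h.

117.4 km/h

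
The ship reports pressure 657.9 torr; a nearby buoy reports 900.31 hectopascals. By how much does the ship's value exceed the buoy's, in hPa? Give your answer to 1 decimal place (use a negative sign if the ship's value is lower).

the ship: 657.9 mmHg = 877.128 hPa.
Difference: 877.128 − 900.310 = -23.2 hPa.

-23.2 hPa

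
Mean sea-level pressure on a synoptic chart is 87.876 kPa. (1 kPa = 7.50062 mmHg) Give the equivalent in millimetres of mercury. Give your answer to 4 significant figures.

1 kPa = 7.50062 mmHg, so 87.876 × 7.50062 = 659.1 mmHg.

659.1 mmHg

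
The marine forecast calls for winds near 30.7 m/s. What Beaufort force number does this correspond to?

Beaufort force 11

30.7 m/s lies in the Beaufort 11 band (violent storm, 28.5–32.6 m/s).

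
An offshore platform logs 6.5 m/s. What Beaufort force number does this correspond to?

Beaufort force 4

6.5 m/s lies in the Beaufort 4 band (moderate breeze, 5.5–7.9 m/s).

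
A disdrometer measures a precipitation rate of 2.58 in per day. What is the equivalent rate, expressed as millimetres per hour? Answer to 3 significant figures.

2.73 mm/hour

2.58 in/day × 25.4 mm/in × 0.0416667 day/hour = 2.73 mm/hour.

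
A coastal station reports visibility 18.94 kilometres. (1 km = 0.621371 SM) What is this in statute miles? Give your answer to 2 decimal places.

11.77 SM

1 km = 0.621371 SM, so 18.94 × 0.621371 = 11.77 SM.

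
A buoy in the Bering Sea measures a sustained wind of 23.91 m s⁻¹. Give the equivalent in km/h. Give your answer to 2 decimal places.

1 m/s = 3.6 km/h, so 23.91 × 3.6 = 86.08 km/h.

86.08 km/h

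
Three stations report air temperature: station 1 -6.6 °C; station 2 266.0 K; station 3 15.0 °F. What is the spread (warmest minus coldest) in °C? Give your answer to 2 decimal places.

2.84 °C

station 2: 266.0 K = -7.150 °C.
station 3: 15.0 °F = -9.444 °C.
Spread: (-6.600) − (-9.444) = 2.844 °C.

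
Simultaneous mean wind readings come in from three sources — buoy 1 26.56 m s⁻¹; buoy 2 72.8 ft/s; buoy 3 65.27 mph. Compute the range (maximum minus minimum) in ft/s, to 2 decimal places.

buoy 1: 26.56 m/s = 87.1391 ft/s.
buoy 3: 65.27 mph = 95.7293 ft/s.
Spread: 95.7293 − 72.8000 = 22.93 ft/s.

22.93 ft/s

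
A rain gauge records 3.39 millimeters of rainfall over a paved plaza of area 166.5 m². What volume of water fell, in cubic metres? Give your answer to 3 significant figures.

0.564 cubic metres

1 mm over 1 m² is 1 L, so volume = 3.39 × 166.5 = 564.435 L = 0.564 m³.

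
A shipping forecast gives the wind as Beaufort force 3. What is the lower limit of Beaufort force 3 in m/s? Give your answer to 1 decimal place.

Beaufort 3 (gentle breeze) spans 3.4–5.4 m/s.

3.4 m/s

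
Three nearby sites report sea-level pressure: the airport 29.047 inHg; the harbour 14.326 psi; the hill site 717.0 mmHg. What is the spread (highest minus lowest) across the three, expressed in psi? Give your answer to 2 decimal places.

0.46 psi

the airport: 29.047 inHg = 14.2666 psi.
the hill site: 717.0 mmHg = 13.8645 psi.
Spread: 14.3260 − 13.8645 = 0.46 psi.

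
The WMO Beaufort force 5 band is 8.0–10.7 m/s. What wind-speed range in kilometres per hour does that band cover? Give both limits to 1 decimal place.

8.0–10.7 m/s × 3.6 = 28.8–38.5 km/h.

28.8 to 38.5 km/h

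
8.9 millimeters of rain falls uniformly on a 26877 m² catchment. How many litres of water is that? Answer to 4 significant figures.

1 mm over 1 m² is 1 L, so volume = 8.9 × 26877 = 239205.3 L ≈ 239200 L.

239200 litres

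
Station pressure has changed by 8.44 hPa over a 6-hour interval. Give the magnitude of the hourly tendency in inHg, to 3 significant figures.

8.44 hPa / 6 h × 0.02953 inHg/hPa = 0.0415 inHg/h.

0.0415 inHg per hour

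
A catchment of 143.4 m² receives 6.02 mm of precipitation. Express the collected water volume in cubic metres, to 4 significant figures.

0.8633 cubic metres

1 mm over 1 m² is 1 L, so volume = 6.02 × 143.4 = 863.268 L = 0.8633 m³.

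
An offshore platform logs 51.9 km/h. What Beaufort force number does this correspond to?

51.9 km/h = 14.4 m/s, which is Beaufort 7 (near gale, 13.9–17.1 m/s).

Beaufort force 7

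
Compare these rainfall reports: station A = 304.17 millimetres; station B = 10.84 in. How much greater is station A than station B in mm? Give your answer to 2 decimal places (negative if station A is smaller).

station B: 10.84 in = 275.3360 mm.
Difference: 304.1700 − 275.3360 = 28.83 mm.

28.83 mm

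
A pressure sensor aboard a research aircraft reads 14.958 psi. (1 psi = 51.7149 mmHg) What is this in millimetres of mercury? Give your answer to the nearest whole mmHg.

774 mmHg

1 psi = 51.7149 mmHg, so 14.958 × 51.7149 = 774 mmHg.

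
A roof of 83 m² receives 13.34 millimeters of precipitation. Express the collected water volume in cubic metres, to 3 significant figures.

1.11 cubic metres

1 mm over 1 m² is 1 L, so volume = 13.34 × 83 = 1107.22 L = 1.11 m³.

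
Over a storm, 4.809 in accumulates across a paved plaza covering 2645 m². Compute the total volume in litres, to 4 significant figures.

Depth: 4.809 in × 25.4 = 122.1486 mm.
1 mm over 1 m² is 1 L, so volume = 122.1486 × 2645 = 323083.05 L ≈ 323100 L.

323100 litres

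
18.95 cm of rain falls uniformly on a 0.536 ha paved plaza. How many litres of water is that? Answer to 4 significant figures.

Depth: 18.95 cm × 10 = 189.5 mm.
Area: 0.536 ha = 5360 m².
1 mm over 1 m² is 1 L, so volume = 189.5 × 5360 = 1015720 L ≈ 1016000 L.

1016000 litres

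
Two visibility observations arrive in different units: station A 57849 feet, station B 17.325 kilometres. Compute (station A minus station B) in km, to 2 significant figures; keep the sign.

station A: 57849 ft = 17.6324 km.
Difference: 17.6324 − 17.3250 = 0.31 km.

0.31 km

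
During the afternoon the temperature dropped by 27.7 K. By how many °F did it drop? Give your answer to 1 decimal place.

A change of 1 °C equals a change of 1.8 °F: Δ°F = 27.7 × 1.8 = 49.9 °F.

49.9 °F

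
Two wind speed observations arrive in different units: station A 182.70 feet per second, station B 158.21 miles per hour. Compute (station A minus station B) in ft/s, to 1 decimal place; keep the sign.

station B: 158.21 mph = 232.041 ft/s.
Difference: 182.700 − 232.041 = -49.3 ft/s.

-49.3 ft/s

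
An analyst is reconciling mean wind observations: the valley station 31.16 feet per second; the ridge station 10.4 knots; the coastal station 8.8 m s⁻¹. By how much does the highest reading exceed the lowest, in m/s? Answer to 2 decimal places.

4.15 m/s

the valley station: 31.16 ft/s = 9.4976 m/s.
the ridge station: 10.4 kt = 5.3502 m/s.
Spread: 9.4976 − 5.3502 = 4.15 m/s.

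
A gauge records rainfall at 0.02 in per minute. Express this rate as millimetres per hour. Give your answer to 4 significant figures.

30.48 mm/hour

0.02 in/minute × 25.4 mm/in × 60 minute/hour = 30.48 mm/hour.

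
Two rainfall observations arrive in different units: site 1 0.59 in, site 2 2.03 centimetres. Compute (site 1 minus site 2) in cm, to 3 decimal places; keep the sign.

-0.531 cm

site 1: 0.59 in = 1.49860 cm.
Difference: 1.49860 − 2.03000 = -0.531 cm.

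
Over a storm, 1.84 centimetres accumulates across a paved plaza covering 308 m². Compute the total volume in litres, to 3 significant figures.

Depth: 1.84 cm × 10 = 18.4 mm.
1 mm over 1 m² is 1 L, so volume = 18.4 × 308 = 5667.2 L ≈ 5670 L.

5670 litres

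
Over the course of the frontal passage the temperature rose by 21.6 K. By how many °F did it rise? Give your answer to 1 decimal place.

38.9 °F

For a temperature change the 32° offset cancels: Δ°F = 21.6 × 1.8 = 38.9 °F.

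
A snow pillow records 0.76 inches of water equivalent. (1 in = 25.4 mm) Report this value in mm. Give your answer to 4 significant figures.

19.30 mm

1 in = 25.4 mm, so 0.76 × 25.4 = 19.30 mm.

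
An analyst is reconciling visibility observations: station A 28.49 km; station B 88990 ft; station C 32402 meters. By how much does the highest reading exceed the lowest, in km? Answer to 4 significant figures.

station B: 88990 ft = 27.12415 km.
station C: 32402 m = 32.40200 km.
Spread: 32.40200 − 27.12415 = 5.278 km.

5.278 km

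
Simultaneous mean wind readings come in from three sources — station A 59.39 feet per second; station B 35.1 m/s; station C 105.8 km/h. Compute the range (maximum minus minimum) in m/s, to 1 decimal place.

17.0 m/s

station A: 59.39 ft/s = 18.102 m/s.
station C: 105.8 km/h = 29.389 m/s.
Spread: 35.100 − 18.102 = 17.0 m/s.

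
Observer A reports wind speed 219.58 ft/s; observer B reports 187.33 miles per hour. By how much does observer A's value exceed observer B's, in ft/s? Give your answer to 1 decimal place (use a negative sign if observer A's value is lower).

observer B: 187.33 mph = 274.751 ft/s.
Difference: 219.580 − 274.751 = -55.2 ft/s.

-55.2 ft/s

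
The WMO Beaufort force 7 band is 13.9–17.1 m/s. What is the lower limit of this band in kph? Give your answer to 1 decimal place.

50.0 km/h

13.9–17.1 m/s × 3.6 = 50.0–61.6 km/h.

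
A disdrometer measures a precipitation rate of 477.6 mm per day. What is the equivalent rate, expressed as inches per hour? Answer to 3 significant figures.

477.6 mm/day × 0.0393701 in/mm × 0.0416667 day/hour = 0.783 in/hour.

0.783 in/hour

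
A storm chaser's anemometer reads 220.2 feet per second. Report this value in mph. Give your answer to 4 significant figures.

150.1 mph

1 ft/s = 0.681818 mph, so 220.2 × 0.681818 = 150.1 mph.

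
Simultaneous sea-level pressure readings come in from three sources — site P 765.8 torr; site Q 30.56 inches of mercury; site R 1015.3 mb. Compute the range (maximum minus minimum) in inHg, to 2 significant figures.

site P: 765.8 mmHg = 30.1496 inHg.
site R: 1015.3 mb = 29.9818 inHg.
Spread: 30.5600 − 29.9818 = 0.58 inHg.

0.58 inHg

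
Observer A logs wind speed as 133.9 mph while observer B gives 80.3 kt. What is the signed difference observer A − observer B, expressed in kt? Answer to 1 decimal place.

36.1 kt

observer A: 133.9 mph = 116.356 kt.
Difference: 116.356 − 80.300 = 36.1 kt.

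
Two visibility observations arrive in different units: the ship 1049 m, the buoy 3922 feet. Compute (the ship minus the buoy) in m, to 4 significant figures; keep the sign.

-146.4 m

the buoy: 3922 ft = 1195.426 m.
Difference: 1049.000 − 1195.426 = -146.4 m.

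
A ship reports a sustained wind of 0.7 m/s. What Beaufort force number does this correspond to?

0.7 m/s lies in the Beaufort 1 band (light air, 0.3–1.5 m/s).

Beaufort force 1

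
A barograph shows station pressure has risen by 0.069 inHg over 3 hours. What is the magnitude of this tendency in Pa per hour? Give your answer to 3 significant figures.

77.9 Pa per hour

0.069 inHg / 3 h × 3386.39 Pa/inHg = 77.9 Pa/h.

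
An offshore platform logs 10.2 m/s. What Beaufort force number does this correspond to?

10.2 m/s lies in the Beaufort 5 band (fresh breeze, 8.0–10.7 m/s).

Beaufort force 5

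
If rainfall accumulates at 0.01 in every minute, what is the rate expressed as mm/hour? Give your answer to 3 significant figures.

0.01 in/minute × 25.4 mm/in × 60 minute/hour = 15.2 mm/hour.

15.2 mm/hour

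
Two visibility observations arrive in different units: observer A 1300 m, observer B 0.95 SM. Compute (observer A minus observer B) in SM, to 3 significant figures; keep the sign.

-0.142 SM

observer A: 1300 m = 0.80778 SM.
Difference: 0.80778 − 0.95000 = -0.142 SM.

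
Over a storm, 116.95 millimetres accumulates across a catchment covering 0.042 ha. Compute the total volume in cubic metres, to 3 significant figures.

Area: 0.042 ha = 420 m².
1 mm over 1 m² is 1 L, so volume = 116.95 × 420 = 49119 L = 49.1 m³.

49.1 cubic metres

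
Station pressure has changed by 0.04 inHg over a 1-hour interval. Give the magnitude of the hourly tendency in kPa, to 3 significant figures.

0.135 kPa per hour

0.04 inHg / 1 h × 3.38639 kPa/inHg = 0.135 kPa/h.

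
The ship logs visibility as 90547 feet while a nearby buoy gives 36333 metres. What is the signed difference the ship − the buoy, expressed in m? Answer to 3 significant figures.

-8730 m

the ship: 90547 ft = 27598.73 m.
Difference: 27598.73 − 36333.00 = -8730 m.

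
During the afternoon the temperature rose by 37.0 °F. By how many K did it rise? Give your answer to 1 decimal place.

For a temperature change the 32° offset cancels: ΔK = 37.0 × 0.5556 = 20.6 K.

20.6 K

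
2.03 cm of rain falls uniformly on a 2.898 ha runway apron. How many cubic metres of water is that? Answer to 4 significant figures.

Depth: 2.03 cm × 10 = 20.3 mm.
Area: 2.898 ha = 28980 m².
1 mm over 1 m² is 1 L, so volume = 20.3 × 28980 = 588294 L = 588.3 m³.

588.3 cubic metres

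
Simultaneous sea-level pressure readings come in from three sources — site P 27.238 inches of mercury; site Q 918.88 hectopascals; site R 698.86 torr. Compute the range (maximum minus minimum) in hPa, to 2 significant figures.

13 hPa

site P: 27.238 inHg = 922.38 hPa.
site R: 698.86 mmHg = 931.74 hPa.
Spread: 931.74 − 918.88 = 13 hPa.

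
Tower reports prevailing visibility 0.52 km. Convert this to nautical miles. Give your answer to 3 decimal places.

0.281 nmi

1 km = 0.539957 nmi, so 0.52 × 0.539957 = 0.281 nmi.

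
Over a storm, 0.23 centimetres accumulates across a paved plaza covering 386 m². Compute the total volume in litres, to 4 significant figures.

887.8 litres

Depth: 0.23 cm × 10 = 2.3 mm.
1 mm over 1 m² is 1 L, so volume = 2.3 × 386 = 887.8 L.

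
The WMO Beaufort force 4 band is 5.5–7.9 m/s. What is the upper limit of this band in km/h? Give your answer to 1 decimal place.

28.4 km/h

5.5–7.9 m/s × 3.6 = 19.8–28.4 km/h.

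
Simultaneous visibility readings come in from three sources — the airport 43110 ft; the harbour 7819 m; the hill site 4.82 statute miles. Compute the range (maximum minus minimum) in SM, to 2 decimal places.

the airport: 43110 ft = 8.1648 SM.
the harbour: 7819 m = 4.8585 SM.
Spread: 8.1648 − 4.8200 = 3.34 SM.

3.34 SM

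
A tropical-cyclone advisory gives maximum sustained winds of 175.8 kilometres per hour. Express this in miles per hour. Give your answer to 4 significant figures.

1 km/h = 0.621371 mph, so 175.8 × 0.621371 = 109.2 mph.

109.2 mph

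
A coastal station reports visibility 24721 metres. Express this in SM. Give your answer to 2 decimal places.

15.36 SM

1 m = 0.000621371 SM, so 24721 × 0.000621371 = 15.36 SM.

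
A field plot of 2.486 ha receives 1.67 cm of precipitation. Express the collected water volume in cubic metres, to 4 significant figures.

Depth: 1.67 cm × 10 = 16.7 mm.
Area: 2.486 ha = 24860 m².
1 mm over 1 m² is 1 L, so volume = 16.7 × 24860 = 415162 L = 415.2 m³.

415.2 cubic metres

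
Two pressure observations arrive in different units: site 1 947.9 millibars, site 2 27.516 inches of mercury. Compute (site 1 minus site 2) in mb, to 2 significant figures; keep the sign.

16 mb

site 2: 27.516 inHg = 931.80 mb.
Difference: 947.90 − 931.80 = 16 mb.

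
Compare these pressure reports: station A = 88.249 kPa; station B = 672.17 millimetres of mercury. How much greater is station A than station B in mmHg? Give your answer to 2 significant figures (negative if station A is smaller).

station A: 88.249 kPa = 661.92 mmHg.
Difference: 661.92 − 672.17 = -10 mmHg.

-10 mmHg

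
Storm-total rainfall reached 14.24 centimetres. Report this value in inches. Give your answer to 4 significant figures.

5.606 in

1 cm = 0.393701 in, so 14.24 × 0.393701 = 5.606 in.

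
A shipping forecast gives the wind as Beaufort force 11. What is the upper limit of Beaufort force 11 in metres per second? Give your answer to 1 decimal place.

Beaufort 11 (violent storm) spans 28.5–32.6 m/s.

32.6 m/s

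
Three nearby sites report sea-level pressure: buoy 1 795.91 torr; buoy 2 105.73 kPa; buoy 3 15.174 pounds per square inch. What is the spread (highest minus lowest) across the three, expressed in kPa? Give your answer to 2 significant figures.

buoy 1: 795.91 mmHg = 106.113 kPa.
buoy 3: 15.174 psi = 104.621 kPa.
Spread: 106.113 − 104.621 = 1.5 kPa.

1.5 kPa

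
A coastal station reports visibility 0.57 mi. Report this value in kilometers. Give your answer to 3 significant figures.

1 SM = 1.60934 km, so 0.57 × 1.60934 = 0.917 km.

0.917 km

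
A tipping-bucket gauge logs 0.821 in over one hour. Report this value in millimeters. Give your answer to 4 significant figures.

1 in = 25.4 mm, so 0.821 × 25.4 = 20.85 mm.

20.85 mm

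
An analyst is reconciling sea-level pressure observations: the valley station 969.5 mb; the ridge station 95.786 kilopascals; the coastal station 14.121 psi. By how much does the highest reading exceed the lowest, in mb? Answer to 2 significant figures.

16 mb

the ridge station: 95.786 kPa = 957.86 mb.
the coastal station: 14.121 psi = 973.61 mb.
Spread: 973.61 − 957.86 = 16 mb.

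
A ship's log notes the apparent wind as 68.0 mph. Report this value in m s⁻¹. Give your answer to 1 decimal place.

1 mph = 0.44704 m/s, so 68.0 × 0.44704 = 30.4 m/s.

30.4 m/s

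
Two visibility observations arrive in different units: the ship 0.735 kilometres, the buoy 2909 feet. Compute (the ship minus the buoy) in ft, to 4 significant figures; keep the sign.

-497.6 ft

the ship: 0.735 km = 2411.417 ft.
Difference: 2411.417 − 2909.000 = -497.6 ft.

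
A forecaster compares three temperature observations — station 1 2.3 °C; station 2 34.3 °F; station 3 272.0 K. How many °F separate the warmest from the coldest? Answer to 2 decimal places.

6.21 °F

station 2: 34.3 °F = 1.278 °C.
station 3: 272.0 K = -1.150 °C.
Spread: 2.300 − (-1.150) = 3.450 °C = 6.21 °F.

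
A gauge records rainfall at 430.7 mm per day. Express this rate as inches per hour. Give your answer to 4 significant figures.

430.7 mm/day × 0.0393701 in/mm × 0.0416667 day/hour = 0.7065 in/hour.

0.7065 in/hour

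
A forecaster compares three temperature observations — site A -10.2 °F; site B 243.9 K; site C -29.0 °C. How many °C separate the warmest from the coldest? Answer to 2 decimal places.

5.81 °C

site A: -10.2 °F = -23.444 °C.
site B: 243.9 K = -29.250 °C.
Spread: (-23.444) − (-29.250) = 5.806 °C.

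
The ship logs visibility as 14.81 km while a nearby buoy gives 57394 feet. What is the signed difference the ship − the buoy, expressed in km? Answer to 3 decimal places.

-2.684 km

the buoy: 57394 ft = 17.49369 km.
Difference: 14.81000 − 17.49369 = -2.684 km.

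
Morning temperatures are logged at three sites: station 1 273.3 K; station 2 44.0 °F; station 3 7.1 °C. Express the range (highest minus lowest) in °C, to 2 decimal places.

station 1: 273.3 K = 0.150 °C.
station 2: 44.0 °F = 6.667 °C.
Spread: 7.100 − 0.150 = 6.950 °C.

6.95 °C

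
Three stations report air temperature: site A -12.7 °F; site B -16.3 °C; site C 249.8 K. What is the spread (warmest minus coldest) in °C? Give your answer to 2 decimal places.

site A: -12.7 °F = -24.833 °C.
site C: 249.8 K = -23.350 °C.
Spread: (-16.300) − (-24.833) = 8.533 °C.

8.53 °C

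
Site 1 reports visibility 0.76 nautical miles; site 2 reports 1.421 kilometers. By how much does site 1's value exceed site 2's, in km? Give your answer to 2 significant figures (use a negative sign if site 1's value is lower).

site 1: 0.76 nmi = 1.40752 km.
Difference: 1.40752 − 1.42100 = -0.013 km.

-0.013 km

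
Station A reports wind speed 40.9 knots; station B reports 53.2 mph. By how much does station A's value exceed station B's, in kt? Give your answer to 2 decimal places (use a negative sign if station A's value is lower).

station B: 53.2 mph = 46.2295 kt.
Difference: 40.9000 − 46.2295 = -5.33 kt.

-5.33 kt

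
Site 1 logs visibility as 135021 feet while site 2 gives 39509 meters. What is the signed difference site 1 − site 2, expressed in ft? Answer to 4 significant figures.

site 2: 39509 m = 129622.70 ft.
Difference: 135021.00 − 129622.70 = 5398 ft.

5398 ft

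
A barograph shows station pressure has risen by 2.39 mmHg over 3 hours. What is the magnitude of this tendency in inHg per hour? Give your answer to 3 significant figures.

0.0314 inHg per hour

2.39 mmHg / 3 h × 0.0393701 inHg/mmHg = 0.0314 inHg/h.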